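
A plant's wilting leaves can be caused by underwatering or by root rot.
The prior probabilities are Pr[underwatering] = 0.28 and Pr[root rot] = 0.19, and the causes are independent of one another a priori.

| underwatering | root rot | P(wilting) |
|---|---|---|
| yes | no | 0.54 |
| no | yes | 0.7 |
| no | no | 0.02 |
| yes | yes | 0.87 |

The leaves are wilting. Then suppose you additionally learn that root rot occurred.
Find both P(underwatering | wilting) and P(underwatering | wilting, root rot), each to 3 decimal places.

For the numerator, keep only underwatering=true terms: 0.122472 + 0.046284 = 0.168756
Normalizer over all consistent configurations: 0.02·0.72·0.81 + 0.7·0.72·0.19 + 0.54·0.28·0.81 + 0.87·0.28·0.19 = 0.276180
Posterior = 0.168756 / 0.276180 ≈ 0.611

Now also conditioning on root rot=true:
Enumerate both values of underwatering and weight by the priors:
  P(wilting | root rot) = 0.7×0.72 + 0.87×0.28
        = 0.504000 + 0.243600 = 0.747600
Configurations with underwatering contribute 0.243600, so
  P(underwatering | wilting, root rot) = 0.243600 / 0.747600 ≈ 0.326

P(underwatering | wilting) ≈ 0.611; P(underwatering | wilting, root rot) ≈ 0.326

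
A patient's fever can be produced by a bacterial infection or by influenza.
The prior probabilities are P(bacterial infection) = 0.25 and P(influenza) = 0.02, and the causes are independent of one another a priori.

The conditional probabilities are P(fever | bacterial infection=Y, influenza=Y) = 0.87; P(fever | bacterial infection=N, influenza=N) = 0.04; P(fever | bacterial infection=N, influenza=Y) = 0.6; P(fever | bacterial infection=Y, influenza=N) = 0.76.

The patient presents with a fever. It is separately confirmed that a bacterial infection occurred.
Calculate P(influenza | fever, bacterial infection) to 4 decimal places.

P(influenza | fever, bacterial infection) ≈ 0.0228

By total probability over both values of influenza:
  P(fever | bacterial infection) = 0.76·0.98 + 0.87·0.02
        = 0.744800 + 0.017400 = 0.762200
Configurations with influenza contribute 0.017400, so
  P(influenza | fever, bacterial infection) = 0.017400 / 0.762200 ≈ 0.0228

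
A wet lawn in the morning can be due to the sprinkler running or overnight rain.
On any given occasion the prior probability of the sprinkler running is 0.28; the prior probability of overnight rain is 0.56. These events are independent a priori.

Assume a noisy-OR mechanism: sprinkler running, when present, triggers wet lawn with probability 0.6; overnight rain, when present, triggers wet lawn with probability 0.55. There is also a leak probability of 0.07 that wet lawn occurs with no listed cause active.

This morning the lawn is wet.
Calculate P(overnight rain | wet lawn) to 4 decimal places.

Under noisy-OR, P(wet lawn | causes) = 1 − (1−0.07)·∏(1−qᵢ) over the active causes.
By total probability over the 4 (sprinkler running, overnight rain) configurations:
  P(wet lawn) = 0.07·0.72·0.44 + 0.5815·0.72·0.56 + 0.628·0.28·0.44 + 0.8326·0.28·0.56
        = 0.022176 + 0.234461 + 0.077370 + 0.130552 = 0.464559
Configurations with overnight rain contribute 0.365013, so
  P(overnight rain | wet lawn) = 0.365013 / 0.464559 ≈ 0.7857

P(overnight rain | wet lawn) ≈ 0.7857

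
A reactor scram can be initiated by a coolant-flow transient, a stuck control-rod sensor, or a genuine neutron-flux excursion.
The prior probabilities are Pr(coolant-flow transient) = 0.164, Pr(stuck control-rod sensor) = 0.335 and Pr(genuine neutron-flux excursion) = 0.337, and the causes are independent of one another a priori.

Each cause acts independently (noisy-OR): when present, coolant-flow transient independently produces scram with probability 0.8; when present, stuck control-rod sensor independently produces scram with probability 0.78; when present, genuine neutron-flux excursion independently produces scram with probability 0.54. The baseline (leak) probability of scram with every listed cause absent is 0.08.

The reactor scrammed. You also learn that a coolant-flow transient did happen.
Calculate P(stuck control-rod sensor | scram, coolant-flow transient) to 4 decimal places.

P(stuck control-rod sensor | scram, coolant-flow transient) ≈ 0.3644

Under noisy-OR, P(scram | causes) = 1 − (1−0.08)·∏(1−qᵢ) over the active causes.
Sum P(scram|·) weighted by the priors over the 4 (stuck control-rod sensor, genuine neutron-flux excursion) configurations:
  P(scram | coolant-flow transient) = 0.816*0.665*0.663 + 0.91536*0.665*0.337 + 0.95952*0.335*0.663 + 0.981379*0.335*0.337
        = 0.359770 + 0.205137 + 0.213114 + 0.110793 = 0.888814
Keeping only the stuck control-rod sensor-present terms gives 0.323907, so
  P(stuck control-rod sensor | scram, coolant-flow transient) = 0.323907 / 0.888814 ≈ 0.3644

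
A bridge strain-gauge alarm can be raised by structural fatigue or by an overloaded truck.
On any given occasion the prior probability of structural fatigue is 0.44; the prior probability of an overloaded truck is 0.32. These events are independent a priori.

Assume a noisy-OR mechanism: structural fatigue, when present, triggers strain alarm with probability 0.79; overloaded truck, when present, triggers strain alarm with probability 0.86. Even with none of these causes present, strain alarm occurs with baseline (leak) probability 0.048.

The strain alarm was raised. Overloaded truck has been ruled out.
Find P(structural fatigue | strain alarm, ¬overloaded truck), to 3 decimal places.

P(structural fatigue | strain alarm, ¬overloaded truck) ≈ 0.929

Under noisy-OR, P(strain alarm | causes) = 1 − (1−0.048)·∏(1−qᵢ) over the active causes.
For the numerator, keep only structural fatigue=true terms: 0.80008*0.44 = 0.352035
Denominator P(strain alarm | ¬overloaded truck): 0.048*0.56 + 0.80008*0.44 = 0.378915
Posterior = 0.352035 / 0.378915 ≈ 0.929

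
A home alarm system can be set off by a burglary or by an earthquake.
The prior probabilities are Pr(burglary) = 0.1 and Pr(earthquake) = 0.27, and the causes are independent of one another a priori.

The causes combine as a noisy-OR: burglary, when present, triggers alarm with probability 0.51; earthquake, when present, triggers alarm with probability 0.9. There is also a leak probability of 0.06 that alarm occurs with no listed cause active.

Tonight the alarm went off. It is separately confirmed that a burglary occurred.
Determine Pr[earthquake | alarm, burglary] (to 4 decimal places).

Pr[earthquake | alarm, burglary] ≈ 0.3954

Under noisy-OR, P(alarm | causes) = 1 − (1−0.06)·∏(1−qᵢ) over the active causes.
P(alarm | burglary) = 0.5394×0.73 + 0.95394×0.27 = 0.393762 + 0.257564 = 0.651326
The earthquake-present share is 0.95394×0.27 = 0.257564.
P(earthquake | alarm, burglary) = 0.257564 / 0.651326 ≈ 0.3954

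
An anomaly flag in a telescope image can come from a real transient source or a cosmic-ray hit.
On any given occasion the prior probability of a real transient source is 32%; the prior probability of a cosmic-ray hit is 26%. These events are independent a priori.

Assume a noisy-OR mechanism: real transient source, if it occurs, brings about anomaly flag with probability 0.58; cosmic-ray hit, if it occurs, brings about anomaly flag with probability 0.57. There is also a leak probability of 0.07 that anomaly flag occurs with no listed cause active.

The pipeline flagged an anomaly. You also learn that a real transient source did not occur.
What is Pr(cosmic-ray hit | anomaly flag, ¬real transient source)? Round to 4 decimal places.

Pr(cosmic-ray hit | anomaly flag, ¬real transient source) ≈ 0.7508

Under noisy-OR, P(anomaly flag | causes) = 1 − (1−0.07)·∏(1−qᵢ) over the active causes.
Enumerate both values of cosmic-ray hit and weight by the priors:
  P(anomaly flag | ¬real transient source) = 0.07*0.74 + 0.6001*0.26
        = 0.051800 + 0.156026 = 0.207826
Keeping only the cosmic-ray hit-present terms gives 0.156026, so
  P(cosmic-ray hit | anomaly flag, ¬real transient source) = 0.156026 / 0.207826 ≈ 0.7508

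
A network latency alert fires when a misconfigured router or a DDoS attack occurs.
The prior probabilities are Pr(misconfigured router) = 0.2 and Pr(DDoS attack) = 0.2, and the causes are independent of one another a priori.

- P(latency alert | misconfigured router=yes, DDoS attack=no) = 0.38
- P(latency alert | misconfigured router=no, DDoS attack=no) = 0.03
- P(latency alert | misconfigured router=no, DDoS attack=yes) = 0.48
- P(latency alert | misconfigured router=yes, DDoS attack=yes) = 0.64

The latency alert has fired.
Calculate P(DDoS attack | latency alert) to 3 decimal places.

P(DDoS attack | latency alert) ≈ 0.561

Sum P(latency alert|·) weighted by the priors over the 4 (misconfigured router, DDoS attack) configurations:
  P(latency alert) = 0.03*0.8*0.8 + 0.48*0.8*0.2 + 0.38*0.2*0.8 + 0.64*0.2*0.2
        = 0.019200 + 0.076800 + 0.060800 + 0.025600 = 0.182400
Configurations with DDoS attack contribute 0.102400, so
  P(DDoS attack | latency alert) = 0.102400 / 0.182400 ≈ 0.561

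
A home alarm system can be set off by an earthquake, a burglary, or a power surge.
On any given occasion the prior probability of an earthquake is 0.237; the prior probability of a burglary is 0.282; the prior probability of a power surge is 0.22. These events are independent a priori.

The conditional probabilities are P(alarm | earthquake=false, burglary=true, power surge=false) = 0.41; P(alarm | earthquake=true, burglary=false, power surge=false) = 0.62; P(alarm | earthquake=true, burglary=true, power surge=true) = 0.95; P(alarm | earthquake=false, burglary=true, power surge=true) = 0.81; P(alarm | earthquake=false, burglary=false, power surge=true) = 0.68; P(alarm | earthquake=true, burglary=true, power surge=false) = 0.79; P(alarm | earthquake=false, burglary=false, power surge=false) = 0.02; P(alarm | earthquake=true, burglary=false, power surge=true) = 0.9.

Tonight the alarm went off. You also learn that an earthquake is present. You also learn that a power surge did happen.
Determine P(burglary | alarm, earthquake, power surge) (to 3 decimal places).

P(alarm | earthquake, power surge) = 0.9×0.718 + 0.95×0.282 = 0.646200 + 0.267900 = 0.914100
Restricting to configurations with burglary present: 0.95×0.282 = 0.267900.
So P(burglary | alarm, earthquake, power surge) = 0.267900/0.914100 ≈ 0.293.

P(burglary | alarm, earthquake, power surge) ≈ 0.293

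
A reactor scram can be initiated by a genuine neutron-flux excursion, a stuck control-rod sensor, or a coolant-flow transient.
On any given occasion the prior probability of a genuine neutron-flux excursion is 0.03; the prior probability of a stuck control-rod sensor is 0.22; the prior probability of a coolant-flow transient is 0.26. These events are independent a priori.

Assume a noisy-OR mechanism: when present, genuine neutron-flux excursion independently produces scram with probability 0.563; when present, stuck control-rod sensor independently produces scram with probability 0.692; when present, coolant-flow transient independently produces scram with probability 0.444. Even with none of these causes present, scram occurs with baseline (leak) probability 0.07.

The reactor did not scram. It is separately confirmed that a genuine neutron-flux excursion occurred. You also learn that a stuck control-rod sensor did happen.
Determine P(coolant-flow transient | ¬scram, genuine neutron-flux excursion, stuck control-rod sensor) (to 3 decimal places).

Under noisy-OR, P(scram | causes) = 1 − (1−0.07)·∏(1−qᵢ) over the active causes.
P(¬scram | genuine neutron-flux excursion, stuck control-rod sensor) = 0.125174*0.74 + 0.069597*0.26 = 0.092629 + 0.018095 = 0.110724
The coolant-flow transient-present share is 0.069597*0.26 = 0.018095.
So P(coolant-flow transient | ¬scram, genuine neutron-flux excursion, stuck control-rod sensor) = 0.018095/0.110724 ≈ 0.163.

P(coolant-flow transient | ¬scram, genuine neutron-flux excursion, stuck control-rod sensor) ≈ 0.163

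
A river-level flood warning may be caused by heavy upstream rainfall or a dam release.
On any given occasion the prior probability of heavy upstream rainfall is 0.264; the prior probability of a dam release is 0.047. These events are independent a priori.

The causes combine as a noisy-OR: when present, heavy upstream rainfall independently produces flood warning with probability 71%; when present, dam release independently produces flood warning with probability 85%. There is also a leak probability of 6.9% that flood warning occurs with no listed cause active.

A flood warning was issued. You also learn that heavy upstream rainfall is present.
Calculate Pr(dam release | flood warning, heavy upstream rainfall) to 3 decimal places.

Pr(dam release | flood warning, heavy upstream rainfall) ≈ 0.061

Under noisy-OR, P(flood warning | causes) = 1 − (1−0.069)·∏(1−qᵢ) over the active causes.
P(flood warning | heavy upstream rainfall) = 0.73001·0.953 + 0.959502·0.047 = 0.695700 + 0.045097 = 0.740797
Restricting to configurations with dam release present: 0.959502·0.047 = 0.045097.
P(dam release | flood warning, heavy upstream rainfall) = 0.045097 / 0.740797 ≈ 0.061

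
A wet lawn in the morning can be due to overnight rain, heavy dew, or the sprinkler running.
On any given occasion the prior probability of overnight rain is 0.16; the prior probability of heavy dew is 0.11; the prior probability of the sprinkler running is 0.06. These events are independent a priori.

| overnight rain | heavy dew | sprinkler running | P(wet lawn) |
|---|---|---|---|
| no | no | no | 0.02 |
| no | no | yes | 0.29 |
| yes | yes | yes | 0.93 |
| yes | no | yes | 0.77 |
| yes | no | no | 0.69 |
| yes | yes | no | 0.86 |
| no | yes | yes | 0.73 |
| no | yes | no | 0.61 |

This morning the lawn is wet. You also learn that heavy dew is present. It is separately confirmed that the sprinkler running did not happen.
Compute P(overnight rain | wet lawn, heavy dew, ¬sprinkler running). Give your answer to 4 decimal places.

By total probability over both values of overnight rain:
  P(wet lawn | heavy dew, ¬sprinkler running) = 0.61*0.84 + 0.86*0.16
        = 0.512400 + 0.137600 = 0.650000
Keeping only the overnight rain-present terms gives 0.137600, so
  P(overnight rain | wet lawn, heavy dew, ¬sprinkler running) = 0.137600 / 0.650000 ≈ 0.2117

P(overnight rain | wet lawn, heavy dew, ¬sprinkler running) ≈ 0.2117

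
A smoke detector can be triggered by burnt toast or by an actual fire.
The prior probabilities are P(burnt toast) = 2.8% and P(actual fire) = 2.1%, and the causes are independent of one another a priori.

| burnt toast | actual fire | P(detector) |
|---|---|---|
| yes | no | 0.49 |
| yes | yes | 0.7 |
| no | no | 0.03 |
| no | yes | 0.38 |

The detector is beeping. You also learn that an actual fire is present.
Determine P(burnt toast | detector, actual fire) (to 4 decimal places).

P(burnt toast | detector, actual fire) ≈ 0.0504

P(detector | actual fire) = 0.38×0.972 + 0.7×0.028 = 0.369360 + 0.019600 = 0.388960
The burnt toast-present share is 0.7×0.028 = 0.019600.
So P(burnt toast | detector, actual fire) = 0.019600/0.388960 ≈ 0.0504.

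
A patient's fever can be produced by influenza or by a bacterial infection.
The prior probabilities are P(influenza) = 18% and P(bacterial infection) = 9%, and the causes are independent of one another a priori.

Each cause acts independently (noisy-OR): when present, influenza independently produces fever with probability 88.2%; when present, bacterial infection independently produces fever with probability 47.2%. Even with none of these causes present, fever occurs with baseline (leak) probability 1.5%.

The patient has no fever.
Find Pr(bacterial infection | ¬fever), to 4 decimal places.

Pr(bacterial infection | ¬fever) ≈ 0.0496

Under noisy-OR, P(fever | causes) = 1 − (1−0.015)·∏(1−qᵢ) over the active causes.
P(¬fever) = 0.985×0.82×0.91 + 0.52008×0.82×0.09 + 0.11623×0.18×0.91 + 0.061369×0.18×0.09 = 0.735007 + 0.038382 + 0.019038 + 0.000994 = 0.793421
The bacterial infection-present share is 0.038382 + 0.000994 = 0.039376.
Hence the posterior is 0.039376/0.793421 ≈ 0.0496.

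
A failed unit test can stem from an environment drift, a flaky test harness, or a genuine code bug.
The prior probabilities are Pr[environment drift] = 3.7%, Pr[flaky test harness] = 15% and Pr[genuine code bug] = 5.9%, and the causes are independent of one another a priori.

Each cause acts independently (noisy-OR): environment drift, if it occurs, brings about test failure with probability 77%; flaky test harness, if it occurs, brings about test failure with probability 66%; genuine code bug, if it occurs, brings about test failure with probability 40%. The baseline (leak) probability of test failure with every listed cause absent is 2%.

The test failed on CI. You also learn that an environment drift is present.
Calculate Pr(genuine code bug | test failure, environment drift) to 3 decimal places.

Pr(genuine code bug | test failure, environment drift) ≈ 0.065

Under noisy-OR, P(test failure | causes) = 1 − (1−0.02)·∏(1−qᵢ) over the active causes.
P(test failure | environment drift) = 0.7746×0.85×0.941 + 0.86476×0.85×0.059 + 0.923364×0.15×0.941 + 0.954018×0.15×0.059 = 0.619564 + 0.043368 + 0.130333 + 0.008443 = 0.801708
The genuine code bug-present share is 0.043368 + 0.008443 = 0.051811.
Hence the posterior is 0.051811/0.801708 ≈ 0.065.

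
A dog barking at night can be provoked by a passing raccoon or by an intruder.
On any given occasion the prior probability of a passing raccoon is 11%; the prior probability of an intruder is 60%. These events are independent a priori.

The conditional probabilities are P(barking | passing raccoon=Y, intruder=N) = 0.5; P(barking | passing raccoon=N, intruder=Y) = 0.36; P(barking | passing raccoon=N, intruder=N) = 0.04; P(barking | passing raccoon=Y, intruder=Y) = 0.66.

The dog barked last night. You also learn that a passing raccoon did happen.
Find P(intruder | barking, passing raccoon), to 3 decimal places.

P(barking | passing raccoon) = 0.5×0.4 + 0.66×0.6 = 0.200000 + 0.396000 = 0.596000
Of this, 0.396000 comes from 0.66×0.6 (the intruder=true cases).
So P(intruder | barking, passing raccoon) = 0.396000/0.596000 ≈ 0.664.

P(intruder | barking, passing raccoon) ≈ 0.664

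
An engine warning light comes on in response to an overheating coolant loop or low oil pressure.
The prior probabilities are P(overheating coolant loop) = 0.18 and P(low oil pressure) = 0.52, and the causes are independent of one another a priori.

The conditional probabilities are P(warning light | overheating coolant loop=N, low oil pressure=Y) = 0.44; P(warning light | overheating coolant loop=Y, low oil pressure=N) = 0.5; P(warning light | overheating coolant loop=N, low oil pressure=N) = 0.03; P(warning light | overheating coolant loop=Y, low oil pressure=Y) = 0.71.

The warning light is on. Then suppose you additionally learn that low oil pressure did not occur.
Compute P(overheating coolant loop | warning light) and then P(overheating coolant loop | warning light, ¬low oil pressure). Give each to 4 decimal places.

P(warning light) = 0.03·0.82·0.48 + 0.44·0.82·0.52 + 0.5·0.18·0.48 + 0.71·0.18·0.52 = 0.011808 + 0.187616 + 0.043200 + 0.066456 = 0.309080
Of this, 0.109656 comes from 0.043200 + 0.066456 (the overheating coolant loop=true cases).
Hence the posterior is 0.109656/0.309080 ≈ 0.3548.

Now also conditioning on low oil pressure≠true:
Sum P(warning light|·) weighted by the priors over both values of overheating coolant loop:
  P(warning light | ¬low oil pressure) = 0.03×0.82 + 0.5×0.18
        = 0.024600 + 0.090000 = 0.114600
Configurations with overheating coolant loop contribute 0.090000, so
  P(overheating coolant loop | warning light, ¬low oil pressure) = 0.090000 / 0.114600 ≈ 0.7853

P(overheating coolant loop | warning light) ≈ 0.3548; P(overheating coolant loop | warning light, ¬low oil pressure) ≈ 0.7853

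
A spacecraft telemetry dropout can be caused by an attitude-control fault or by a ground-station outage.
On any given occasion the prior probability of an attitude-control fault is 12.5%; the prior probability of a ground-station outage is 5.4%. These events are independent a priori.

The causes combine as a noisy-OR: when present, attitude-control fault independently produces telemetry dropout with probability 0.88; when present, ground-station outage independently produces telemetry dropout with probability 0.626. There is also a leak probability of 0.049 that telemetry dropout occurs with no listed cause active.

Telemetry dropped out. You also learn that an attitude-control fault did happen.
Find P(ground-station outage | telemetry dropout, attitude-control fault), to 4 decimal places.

P(ground-station outage | telemetry dropout, attitude-control fault) ≈ 0.0581

Under noisy-OR, P(telemetry dropout | causes) = 1 − (1−0.049)·∏(1−qᵢ) over the active causes.
P(telemetry dropout | attitude-control fault) = 0.88588·0.946 + 0.957319·0.054 = 0.838042 + 0.051695 = 0.889737
Of this, 0.051695 comes from 0.957319·0.054 (the ground-station outage=true cases).
So P(ground-station outage | telemetry dropout, attitude-control fault) = 0.051695/0.889737 ≈ 0.0581.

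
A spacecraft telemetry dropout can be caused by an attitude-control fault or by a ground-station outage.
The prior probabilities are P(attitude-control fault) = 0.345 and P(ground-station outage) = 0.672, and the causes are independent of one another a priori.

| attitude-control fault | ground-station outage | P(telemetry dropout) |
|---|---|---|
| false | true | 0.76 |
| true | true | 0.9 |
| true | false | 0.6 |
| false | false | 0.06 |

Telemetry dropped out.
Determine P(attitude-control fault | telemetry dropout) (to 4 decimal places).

P(attitude-control fault | telemetry dropout) ≈ 0.4432

Sum P(telemetry dropout|·) weighted by the priors over the 4 (attitude-control fault, ground-station outage) configurations:
  P(telemetry dropout) = 0.06*0.655*0.328 + 0.76*0.655*0.672 + 0.6*0.345*0.328 + 0.9*0.345*0.672
        = 0.012890 + 0.334522 + 0.067896 + 0.208656 = 0.623964
The terms with attitude-control fault present sum to 0.276552, so
  P(attitude-control fault | telemetry dropout) = 0.276552 / 0.623964 ≈ 0.4432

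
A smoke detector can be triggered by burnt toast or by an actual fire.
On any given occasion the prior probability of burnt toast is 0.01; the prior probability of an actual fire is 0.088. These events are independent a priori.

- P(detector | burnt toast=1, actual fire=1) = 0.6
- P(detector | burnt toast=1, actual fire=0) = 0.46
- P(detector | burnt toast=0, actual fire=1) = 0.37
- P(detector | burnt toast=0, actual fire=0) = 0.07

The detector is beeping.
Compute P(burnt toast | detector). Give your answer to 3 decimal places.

P(burnt toast | detector) ≈ 0.047

For the numerator, keep only burnt toast=true terms: 0.004195 + 0.000528 = 0.004723
Denominator P(detector): 0.07*0.99*0.912 + 0.37*0.99*0.088 + 0.46*0.01*0.912 + 0.6*0.01*0.088 = 0.100159
P(burnt toast | detector) = 0.004723/0.100159 ≈ 0.047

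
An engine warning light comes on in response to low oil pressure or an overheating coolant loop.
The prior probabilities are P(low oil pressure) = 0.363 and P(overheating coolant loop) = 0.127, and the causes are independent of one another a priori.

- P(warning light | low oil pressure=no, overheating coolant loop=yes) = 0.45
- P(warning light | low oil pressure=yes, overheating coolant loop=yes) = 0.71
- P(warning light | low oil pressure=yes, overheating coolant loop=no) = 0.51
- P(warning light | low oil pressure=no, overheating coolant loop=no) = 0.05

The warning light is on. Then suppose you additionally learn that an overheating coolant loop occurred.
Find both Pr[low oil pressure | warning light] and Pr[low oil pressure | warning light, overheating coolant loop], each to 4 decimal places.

Pr[low oil pressure | warning light] ≈ 0.7517; Pr[low oil pressure | warning light, overheating coolant loop] ≈ 0.4734

P(warning light) = 0.05·0.637·0.873 + 0.45·0.637·0.127 + 0.51·0.363·0.873 + 0.71·0.363·0.127 = 0.027805 + 0.036405 + 0.161618 + 0.032732 = 0.258560
Restricting to configurations with low oil pressure present: 0.161618 + 0.032732 = 0.194350.
P(low oil pressure | warning light) = 0.194350 / 0.258560 ≈ 0.7517

Now also conditioning on overheating coolant loop=true:
P(warning light | overheating coolant loop) = 0.45×0.637 + 0.71×0.363 = 0.286650 + 0.257730 = 0.544380
The low oil pressure-present share is 0.71×0.363 = 0.257730.
P(low oil pressure | warning light, overheating coolant loop) = 0.257730 / 0.544380 ≈ 0.4734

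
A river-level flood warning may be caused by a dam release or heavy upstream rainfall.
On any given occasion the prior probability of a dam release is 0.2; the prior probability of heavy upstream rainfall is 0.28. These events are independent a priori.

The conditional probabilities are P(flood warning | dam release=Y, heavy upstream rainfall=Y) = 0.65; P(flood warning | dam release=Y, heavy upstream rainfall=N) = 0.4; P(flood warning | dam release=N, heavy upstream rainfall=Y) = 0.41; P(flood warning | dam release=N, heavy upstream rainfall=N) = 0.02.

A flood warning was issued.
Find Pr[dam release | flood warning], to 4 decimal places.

Pr[dam release | flood warning] ≈ 0.4763

Weight on dam release=true, given the evidence: 0.057600 + 0.036400 = 0.094000
The normalizing constant is 0.02·0.8·0.72 + 0.41·0.8·0.28 + 0.4·0.2·0.72 + 0.65·0.2·0.28 = 0.197360
Posterior = 0.094000 / 0.197360 ≈ 0.4763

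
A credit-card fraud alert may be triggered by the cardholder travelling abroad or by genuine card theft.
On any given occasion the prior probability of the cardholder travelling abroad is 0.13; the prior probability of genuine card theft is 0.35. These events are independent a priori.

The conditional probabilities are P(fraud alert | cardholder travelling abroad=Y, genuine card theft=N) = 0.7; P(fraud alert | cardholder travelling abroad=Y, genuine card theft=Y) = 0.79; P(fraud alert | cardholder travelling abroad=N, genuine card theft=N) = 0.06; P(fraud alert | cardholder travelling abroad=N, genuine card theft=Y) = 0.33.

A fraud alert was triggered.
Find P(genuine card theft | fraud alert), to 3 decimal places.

P(fraud alert) = 0.06×0.87×0.65 + 0.33×0.87×0.35 + 0.7×0.13×0.65 + 0.79×0.13×0.35 = 0.033930 + 0.100485 + 0.059150 + 0.035945 = 0.229510
Restricting to configurations with genuine card theft present: 0.100485 + 0.035945 = 0.136430.
So P(genuine card theft | fraud alert) = 0.136430/0.229510 ≈ 0.594.

P(genuine card theft | fraud alert) ≈ 0.594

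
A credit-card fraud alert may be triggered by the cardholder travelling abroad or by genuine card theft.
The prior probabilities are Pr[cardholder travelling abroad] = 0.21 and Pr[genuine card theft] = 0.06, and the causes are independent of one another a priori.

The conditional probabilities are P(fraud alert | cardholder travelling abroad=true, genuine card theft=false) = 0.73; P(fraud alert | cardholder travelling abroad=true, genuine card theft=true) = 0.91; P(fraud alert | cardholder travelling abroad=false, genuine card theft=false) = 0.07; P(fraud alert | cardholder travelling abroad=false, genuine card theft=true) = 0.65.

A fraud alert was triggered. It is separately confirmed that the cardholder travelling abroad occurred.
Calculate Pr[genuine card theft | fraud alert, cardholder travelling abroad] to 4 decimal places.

Pr[genuine card theft | fraud alert, cardholder travelling abroad] ≈ 0.0737

P(fraud alert | cardholder travelling abroad) = 0.73·0.94 + 0.91·0.06 = 0.686200 + 0.054600 = 0.740800
Of this, 0.054600 comes from 0.91·0.06 (the genuine card theft=true cases).
Hence the posterior is 0.054600/0.740800 ≈ 0.0737.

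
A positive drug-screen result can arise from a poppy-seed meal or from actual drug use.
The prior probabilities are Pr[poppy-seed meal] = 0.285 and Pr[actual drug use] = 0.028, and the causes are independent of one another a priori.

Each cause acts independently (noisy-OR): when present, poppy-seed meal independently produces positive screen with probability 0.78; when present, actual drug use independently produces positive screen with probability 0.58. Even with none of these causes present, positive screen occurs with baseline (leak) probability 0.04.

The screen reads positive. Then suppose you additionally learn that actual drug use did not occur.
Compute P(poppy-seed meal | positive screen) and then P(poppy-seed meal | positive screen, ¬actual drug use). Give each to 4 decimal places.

P(poppy-seed meal | positive screen) ≈ 0.8503; P(poppy-seed meal | positive screen, ¬actual drug use) ≈ 0.8871

Under noisy-OR, P(positive screen | causes) = 1 − (1−0.04)·∏(1−qᵢ) over the active causes.
Numerator (weight on configurations with poppy-seed meal): 0.218513 + 0.007272 = 0.225785
The normalizing constant is 0.04×0.715×0.972 + 0.5968×0.715×0.028 + 0.7888×0.285×0.972 + 0.911296×0.285×0.028 = 0.265532
Posterior = 0.225785 / 0.265532 ≈ 0.8503

With the extra evidence:
Weight on poppy-seed meal=true, given the evidence: 0.7888×0.285 = 0.224808
Denominator P(positive screen | ¬actual drug use): 0.04×0.715 + 0.7888×0.285 = 0.253408
Posterior = 0.224808 / 0.253408 ≈ 0.8871
Ruling out actual drug use raises the posterior on poppy-seed meal — the flip side of explaining away.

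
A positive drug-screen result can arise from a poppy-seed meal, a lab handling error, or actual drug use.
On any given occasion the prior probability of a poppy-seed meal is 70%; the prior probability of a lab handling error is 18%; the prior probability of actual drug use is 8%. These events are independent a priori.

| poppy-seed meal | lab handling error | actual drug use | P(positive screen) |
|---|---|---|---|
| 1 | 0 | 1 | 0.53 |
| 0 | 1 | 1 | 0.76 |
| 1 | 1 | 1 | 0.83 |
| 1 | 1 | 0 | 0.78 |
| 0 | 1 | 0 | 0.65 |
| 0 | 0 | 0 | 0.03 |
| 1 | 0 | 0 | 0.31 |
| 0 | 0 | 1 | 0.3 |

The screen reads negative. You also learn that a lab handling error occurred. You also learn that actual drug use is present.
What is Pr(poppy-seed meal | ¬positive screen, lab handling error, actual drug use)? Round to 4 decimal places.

Numerator (weight on configurations with poppy-seed meal): 0.17*0.7 = 0.119000
Denominator P(¬positive screen | lab handling error, actual drug use): 0.24*0.3 + 0.17*0.7 = 0.191000
P(poppy-seed meal | ¬positive screen, lab handling error, actual drug use) = 0.119000/0.191000 ≈ 0.6230

Pr(poppy-seed meal | ¬positive screen, lab handling error, actual drug use) ≈ 0.6230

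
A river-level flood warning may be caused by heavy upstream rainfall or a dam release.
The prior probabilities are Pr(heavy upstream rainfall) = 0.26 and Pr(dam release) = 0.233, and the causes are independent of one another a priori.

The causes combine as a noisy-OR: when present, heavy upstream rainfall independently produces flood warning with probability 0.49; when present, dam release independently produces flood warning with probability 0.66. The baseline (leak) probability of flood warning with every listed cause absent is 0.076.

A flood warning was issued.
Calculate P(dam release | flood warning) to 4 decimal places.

Under noisy-OR, P(flood warning | causes) = 1 − (1−0.076)·∏(1−qᵢ) over the active causes.
Sum P(flood warning|·) weighted by the priors over the 4 (heavy upstream rainfall, dam release) configurations:
  P(flood warning) = 0.076*0.74*0.767 + 0.68584*0.74*0.233 + 0.52876*0.26*0.767 + 0.839778*0.26*0.233
        = 0.043136 + 0.118253 + 0.105445 + 0.050874 = 0.317708
Configurations with dam release contribute 0.169127, so
  P(dam release | flood warning) = 0.169127 / 0.317708 ≈ 0.5323

P(dam release | flood warning) ≈ 0.5323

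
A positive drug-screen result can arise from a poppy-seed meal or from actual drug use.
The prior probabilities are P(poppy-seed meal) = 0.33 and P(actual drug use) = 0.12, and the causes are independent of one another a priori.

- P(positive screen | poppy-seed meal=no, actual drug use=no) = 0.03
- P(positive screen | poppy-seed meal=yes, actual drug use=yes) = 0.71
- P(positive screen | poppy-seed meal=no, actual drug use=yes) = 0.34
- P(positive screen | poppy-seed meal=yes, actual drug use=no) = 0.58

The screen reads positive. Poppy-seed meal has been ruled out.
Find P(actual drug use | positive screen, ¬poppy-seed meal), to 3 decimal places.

P(actual drug use | positive screen, ¬poppy-seed meal) ≈ 0.607

Weight on actual drug use=true, given the evidence: 0.34*0.12 = 0.040800
The normalizing constant is 0.03*0.88 + 0.34*0.12 = 0.067200
P(actual drug use | positive screen, ¬poppy-seed meal) = 0.040800/0.067200 ≈ 0.607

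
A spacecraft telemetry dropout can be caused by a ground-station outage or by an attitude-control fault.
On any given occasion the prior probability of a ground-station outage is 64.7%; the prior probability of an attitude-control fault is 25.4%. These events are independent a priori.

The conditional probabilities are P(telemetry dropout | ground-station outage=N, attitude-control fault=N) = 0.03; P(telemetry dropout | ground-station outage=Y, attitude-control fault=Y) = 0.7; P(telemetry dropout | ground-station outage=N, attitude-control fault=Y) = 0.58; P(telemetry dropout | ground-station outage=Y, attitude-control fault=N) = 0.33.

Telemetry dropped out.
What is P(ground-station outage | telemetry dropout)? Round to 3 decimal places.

P(ground-station outage | telemetry dropout) ≈ 0.821

P(telemetry dropout) = 0.03×0.353×0.746 + 0.58×0.353×0.254 + 0.33×0.647×0.746 + 0.7×0.647×0.254 = 0.007900 + 0.052004 + 0.159278 + 0.115037 = 0.334219
Restricting to configurations with ground-station outage present: 0.159278 + 0.115037 = 0.274315.
So P(ground-station outage | telemetry dropout) = 0.274315/0.334219 ≈ 0.821.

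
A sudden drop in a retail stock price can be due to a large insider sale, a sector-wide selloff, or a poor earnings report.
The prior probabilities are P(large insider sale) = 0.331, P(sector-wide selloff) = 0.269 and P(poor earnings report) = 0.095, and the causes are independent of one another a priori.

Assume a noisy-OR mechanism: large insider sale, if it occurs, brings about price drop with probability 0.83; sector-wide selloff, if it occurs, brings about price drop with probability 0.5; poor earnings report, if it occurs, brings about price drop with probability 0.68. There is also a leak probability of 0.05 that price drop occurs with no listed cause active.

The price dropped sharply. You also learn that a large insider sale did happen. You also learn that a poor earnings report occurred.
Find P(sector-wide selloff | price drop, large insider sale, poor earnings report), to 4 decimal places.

Under noisy-OR, P(price drop | causes) = 1 − (1−0.05)·∏(1−qᵢ) over the active causes.
P(price drop | large insider sale, poor earnings report) = 0.94832×0.731 + 0.97416×0.269 = 0.693222 + 0.262049 = 0.955271
The sector-wide selloff-present share is 0.97416×0.269 = 0.262049.
So P(sector-wide selloff | price drop, large insider sale, poor earnings report) = 0.262049/0.955271 ≈ 0.2743.

P(sector-wide selloff | price drop, large insider sale, poor earnings report) ≈ 0.2743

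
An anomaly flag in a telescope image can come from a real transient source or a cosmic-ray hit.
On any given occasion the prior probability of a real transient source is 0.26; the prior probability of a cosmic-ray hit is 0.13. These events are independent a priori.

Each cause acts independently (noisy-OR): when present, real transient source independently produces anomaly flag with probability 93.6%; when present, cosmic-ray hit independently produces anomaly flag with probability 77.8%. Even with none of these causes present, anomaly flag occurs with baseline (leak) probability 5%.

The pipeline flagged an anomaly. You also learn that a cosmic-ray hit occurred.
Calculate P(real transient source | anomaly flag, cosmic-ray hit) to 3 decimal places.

Under noisy-OR, P(anomaly flag | causes) = 1 − (1−0.05)·∏(1−qᵢ) over the active causes.
P(anomaly flag | cosmic-ray hit) = 0.7891×0.74 + 0.986502×0.26 = 0.583934 + 0.256491 = 0.840425
Restricting to configurations with real transient source present: 0.986502×0.26 = 0.256491.
So P(real transient source | anomaly flag, cosmic-ray hit) = 0.256491/0.840425 ≈ 0.305.

P(real transient source | anomaly flag, cosmic-ray hit) ≈ 0.305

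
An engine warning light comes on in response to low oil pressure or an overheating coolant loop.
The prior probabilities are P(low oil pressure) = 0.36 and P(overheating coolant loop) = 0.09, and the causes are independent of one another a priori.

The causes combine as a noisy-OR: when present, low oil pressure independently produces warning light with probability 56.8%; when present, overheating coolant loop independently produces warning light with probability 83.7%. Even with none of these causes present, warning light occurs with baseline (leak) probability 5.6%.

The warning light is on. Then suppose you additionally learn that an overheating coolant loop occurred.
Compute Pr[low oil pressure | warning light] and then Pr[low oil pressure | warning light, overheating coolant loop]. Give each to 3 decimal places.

Under noisy-OR, P(warning light | causes) = 1 − (1−0.056)·∏(1−qᵢ) over the active causes.
Numerator (weight on configurations with low oil pressure): 0.194002 + 0.030246 = 0.224248
Denominator P(warning light): 0.056*0.64*0.91 + 0.846128*0.64*0.09 + 0.592192*0.36*0.91 + 0.933527*0.36*0.09 = 0.305599
Posterior = 0.224248 / 0.305599 ≈ 0.734

Now condition on the additional information:
P(warning light | overheating coolant loop) = 0.846128*0.64 + 0.933527*0.36 = 0.541522 + 0.336070 = 0.877592
The low oil pressure-present share is 0.933527*0.36 = 0.336070.
So P(low oil pressure | warning light, overheating coolant loop) = 0.336070/0.877592 ≈ 0.383.

Pr[low oil pressure | warning light] ≈ 0.734; Pr[low oil pressure | warning light, overheating coolant loop] ≈ 0.383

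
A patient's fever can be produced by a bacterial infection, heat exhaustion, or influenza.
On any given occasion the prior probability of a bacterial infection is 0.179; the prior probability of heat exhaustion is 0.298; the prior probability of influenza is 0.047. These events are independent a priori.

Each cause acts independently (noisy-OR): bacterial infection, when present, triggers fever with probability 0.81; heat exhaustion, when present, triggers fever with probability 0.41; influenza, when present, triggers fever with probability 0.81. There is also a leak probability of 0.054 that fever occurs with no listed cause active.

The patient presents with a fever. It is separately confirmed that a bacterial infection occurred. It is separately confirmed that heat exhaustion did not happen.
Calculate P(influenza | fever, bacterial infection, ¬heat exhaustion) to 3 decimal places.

P(influenza | fever, bacterial infection, ¬heat exhaustion) ≈ 0.055

Under noisy-OR, P(fever | causes) = 1 − (1−0.054)·∏(1−qᵢ) over the active causes.
P(fever | bacterial infection, ¬heat exhaustion) = 0.82026*0.953 + 0.965849*0.047 = 0.781708 + 0.045395 = 0.827103
The influenza-present share is 0.965849*0.047 = 0.045395.
So P(influenza | fever, bacterial infection, ¬heat exhaustion) = 0.045395/0.827103 ≈ 0.055.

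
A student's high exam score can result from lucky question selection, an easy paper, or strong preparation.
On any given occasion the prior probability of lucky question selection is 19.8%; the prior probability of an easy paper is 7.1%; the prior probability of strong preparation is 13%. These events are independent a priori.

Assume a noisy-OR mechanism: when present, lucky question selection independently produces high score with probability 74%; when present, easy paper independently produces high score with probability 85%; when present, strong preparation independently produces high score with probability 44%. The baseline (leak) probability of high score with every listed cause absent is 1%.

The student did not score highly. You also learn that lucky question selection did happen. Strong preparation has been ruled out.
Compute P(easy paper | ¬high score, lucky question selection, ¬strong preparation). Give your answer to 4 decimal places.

Under noisy-OR, P(high score | causes) = 1 − (1−0.01)·∏(1−qᵢ) over the active causes.
Enumerate both values of easy paper and weight by the priors:
  P(¬high score | lucky question selection, ¬strong preparation) = 0.2574·0.929 + 0.03861·0.071
        = 0.239125 + 0.002741 = 0.241866
Configurations with easy paper contribute 0.002741, so
  P(easy paper | ¬high score, lucky question selection, ¬strong preparation) = 0.002741 / 0.241866 ≈ 0.0113

P(easy paper | ¬high score, lucky question selection, ¬strong preparation) ≈ 0.0113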